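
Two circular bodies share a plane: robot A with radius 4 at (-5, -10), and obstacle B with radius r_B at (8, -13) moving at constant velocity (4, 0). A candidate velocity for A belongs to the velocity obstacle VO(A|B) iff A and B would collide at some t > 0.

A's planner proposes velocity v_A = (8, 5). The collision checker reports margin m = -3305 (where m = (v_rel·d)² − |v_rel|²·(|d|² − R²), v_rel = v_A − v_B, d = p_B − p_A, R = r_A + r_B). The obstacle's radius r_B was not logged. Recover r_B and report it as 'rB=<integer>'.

m = -3305
d = (13, -3);  v_rel = (4, 5),  |v_rel|² = 41
v_rel×d = (4)·(-3) − (5)·(13) = -77
since m = R²·41 − (-77)²:  R² = (5929 + -3305) / 41 = 64
R = √64 = 8  ⇒  r_B = 8 − 4 = 4

rB=4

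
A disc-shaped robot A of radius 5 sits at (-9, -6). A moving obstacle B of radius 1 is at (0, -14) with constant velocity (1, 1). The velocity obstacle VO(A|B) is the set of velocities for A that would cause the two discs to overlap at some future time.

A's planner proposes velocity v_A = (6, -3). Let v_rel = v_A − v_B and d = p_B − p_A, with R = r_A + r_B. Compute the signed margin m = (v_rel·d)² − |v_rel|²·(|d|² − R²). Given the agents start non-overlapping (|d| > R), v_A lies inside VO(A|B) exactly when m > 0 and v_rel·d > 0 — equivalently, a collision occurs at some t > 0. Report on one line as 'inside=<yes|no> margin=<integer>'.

d = (9, -8),  |d|² = 145;  R = 5+1 = 6,  c = 145−6² = 109
v_rel = (5, -4),  |v_rel|² = 41;  v_rel·d = (5)·(9) + (-4)·(-8) = 77
41·t² − 154·t + 109 = 0  ⇒  m = 77² − 41·109 = 1460
m = 1460 > 0,  v_rel·d = 77 > 0  ⇒  inside

inside=yes margin=1460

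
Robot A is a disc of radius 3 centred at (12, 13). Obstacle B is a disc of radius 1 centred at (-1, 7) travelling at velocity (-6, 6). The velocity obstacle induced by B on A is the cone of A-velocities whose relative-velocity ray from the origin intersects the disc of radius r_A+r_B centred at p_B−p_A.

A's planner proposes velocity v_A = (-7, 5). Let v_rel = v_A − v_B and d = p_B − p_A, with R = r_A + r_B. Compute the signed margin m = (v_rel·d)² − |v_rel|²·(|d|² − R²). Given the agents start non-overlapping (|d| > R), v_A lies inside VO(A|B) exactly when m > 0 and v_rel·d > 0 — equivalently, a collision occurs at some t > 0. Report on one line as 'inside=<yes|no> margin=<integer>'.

d = (-13, -6),  |d|² = 205;  R = 3+1 = 4,  c = 205−4² = 189
v_rel = (-1, -1),  |v_rel|² = 2;  v_rel·d = (-1)·(-13) + (-1)·(-6) = 19
2·t² − 38·t + 189 = 0  ⇒  m = 19² − 2·189 = -17
m = -17 < 0,  v_rel·d = 19 > 0  ⇒  outside

inside=no margin=-17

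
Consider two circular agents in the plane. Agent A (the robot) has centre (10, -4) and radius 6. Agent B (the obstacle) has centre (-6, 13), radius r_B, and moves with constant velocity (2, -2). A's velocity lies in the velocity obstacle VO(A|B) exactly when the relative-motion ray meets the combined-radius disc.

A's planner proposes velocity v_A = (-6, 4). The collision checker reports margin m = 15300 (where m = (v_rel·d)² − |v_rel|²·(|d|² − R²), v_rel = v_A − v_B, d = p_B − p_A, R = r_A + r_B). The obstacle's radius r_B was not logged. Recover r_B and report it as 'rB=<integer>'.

m = 15300
d = (-16, 17);  v_rel = (-8, 6),  |v_rel|² = 100
v_rel×d = (-8)·(17) − (6)·(-16) = -40
since m = R²·100 − (-40)²:  R² = (1600 + 15300) / 100 = 169
R = √169 = 13  ⇒  r_B = 13 − 6 = 7

rB=7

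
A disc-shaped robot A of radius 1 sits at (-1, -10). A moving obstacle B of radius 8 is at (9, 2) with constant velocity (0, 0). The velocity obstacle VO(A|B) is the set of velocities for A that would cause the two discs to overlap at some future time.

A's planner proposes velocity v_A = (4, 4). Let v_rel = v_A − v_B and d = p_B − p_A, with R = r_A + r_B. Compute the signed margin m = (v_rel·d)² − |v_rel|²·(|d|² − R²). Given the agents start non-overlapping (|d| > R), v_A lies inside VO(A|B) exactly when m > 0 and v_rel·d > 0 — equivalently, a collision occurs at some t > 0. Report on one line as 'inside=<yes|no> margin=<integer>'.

d = (10, 12),  |d|² = 244;  R = 1+8 = 9,  c = 244−9² = 163
v_rel = (4, 4),  |v_rel|² = 32;  v_rel·d = (4)·(10) + (4)·(12) = 88
32·t² − 176·t + 163 = 0  ⇒  m = 88² − 32·163 = 2528
m = 2528 > 0,  v_rel·d = 88 > 0  ⇒  inside

inside=yes margin=2528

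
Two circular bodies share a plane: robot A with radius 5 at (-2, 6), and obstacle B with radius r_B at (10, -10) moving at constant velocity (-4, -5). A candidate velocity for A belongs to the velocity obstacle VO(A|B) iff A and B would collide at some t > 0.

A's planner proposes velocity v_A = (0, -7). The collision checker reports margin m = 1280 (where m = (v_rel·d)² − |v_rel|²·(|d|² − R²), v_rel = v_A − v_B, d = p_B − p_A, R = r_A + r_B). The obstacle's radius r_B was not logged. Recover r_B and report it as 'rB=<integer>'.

m = 1280
d = (12, -16);  v_rel = (4, -2),  |v_rel|² = 20
v_rel×d = (4)·(-16) − (-2)·(12) = -40
since m = R²·20 − (-40)²:  R² = (1600 + 1280) / 20 = 144
R = √144 = 12  ⇒  r_B = 12 − 5 = 7

rB=7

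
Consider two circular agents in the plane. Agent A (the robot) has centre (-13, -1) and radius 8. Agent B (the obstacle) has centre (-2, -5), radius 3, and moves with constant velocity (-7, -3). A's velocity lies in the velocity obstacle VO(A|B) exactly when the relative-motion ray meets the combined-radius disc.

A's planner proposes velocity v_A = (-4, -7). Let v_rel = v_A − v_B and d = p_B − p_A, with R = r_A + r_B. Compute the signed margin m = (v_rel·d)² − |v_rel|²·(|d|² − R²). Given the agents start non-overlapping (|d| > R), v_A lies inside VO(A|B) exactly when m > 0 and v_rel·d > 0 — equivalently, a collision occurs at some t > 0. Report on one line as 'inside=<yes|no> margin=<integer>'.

d = (11, -4),  |d|² = 137;  R = 8+3 = 11,  c = 137−11² = 16
v_rel = (3, -4),  |v_rel|² = 25;  v_rel·d = (3)·(11) + (-4)·(-4) = 49
25·t² − 98·t + 16 = 0  ⇒  m = 49² − 25·16 = 2001
m = 2001 > 0,  v_rel·d = 49 > 0  ⇒  inside

inside=yes margin=2001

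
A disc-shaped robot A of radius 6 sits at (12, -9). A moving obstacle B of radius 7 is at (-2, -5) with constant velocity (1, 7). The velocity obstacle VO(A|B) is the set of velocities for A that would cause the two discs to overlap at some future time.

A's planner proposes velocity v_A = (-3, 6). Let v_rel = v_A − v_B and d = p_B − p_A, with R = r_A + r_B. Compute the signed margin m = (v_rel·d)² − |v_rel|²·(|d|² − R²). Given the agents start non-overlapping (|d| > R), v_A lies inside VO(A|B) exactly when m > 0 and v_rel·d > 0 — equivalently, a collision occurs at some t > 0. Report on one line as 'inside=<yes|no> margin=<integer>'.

d = (-14, 4),  |d|² = 212;  R = 6+7 = 13,  c = 212−13² = 43
v_rel = (-4, -1),  |v_rel|² = 17;  v_rel·d = (-4)·(-14) + (-1)·(4) = 52
17·t² − 104·t + 43 = 0  ⇒  m = 52² − 17·43 = 1973
m = 1973 > 0,  v_rel·d = 52 > 0  ⇒  inside

inside=yes margin=1973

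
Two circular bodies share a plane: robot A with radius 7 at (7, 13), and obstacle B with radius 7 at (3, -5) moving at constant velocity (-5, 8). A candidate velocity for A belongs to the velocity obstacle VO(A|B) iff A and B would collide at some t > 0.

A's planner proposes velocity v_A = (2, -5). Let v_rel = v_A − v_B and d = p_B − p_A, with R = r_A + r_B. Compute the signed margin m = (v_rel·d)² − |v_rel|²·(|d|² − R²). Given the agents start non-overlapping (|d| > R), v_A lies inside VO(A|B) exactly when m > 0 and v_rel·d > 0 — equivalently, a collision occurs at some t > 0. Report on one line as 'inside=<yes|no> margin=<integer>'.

d = (-4, -18),  |d|² = 340;  R = 7+7 = 14,  c = 340−14² = 144
v_rel = (7, -13),  |v_rel|² = 218;  v_rel·d = (7)·(-4) + (-13)·(-18) = 206
218·t² − 412·t + 144 = 0  ⇒  m = 206² − 218·144 = 11044
m = 11044 > 0,  v_rel·d = 206 > 0  ⇒  inside

inside=yes margin=11044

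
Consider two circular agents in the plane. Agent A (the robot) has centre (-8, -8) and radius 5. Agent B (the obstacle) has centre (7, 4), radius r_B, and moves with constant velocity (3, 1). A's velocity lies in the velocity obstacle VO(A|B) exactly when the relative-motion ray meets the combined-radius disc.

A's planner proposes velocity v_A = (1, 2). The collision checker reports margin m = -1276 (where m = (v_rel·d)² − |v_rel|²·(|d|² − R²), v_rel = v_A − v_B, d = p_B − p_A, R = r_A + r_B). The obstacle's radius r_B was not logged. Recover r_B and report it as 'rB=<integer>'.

m = -1276
d = (15, 12);  v_rel = (-2, 1),  |v_rel|² = 5
v_rel×d = (-2)·(12) − (1)·(15) = -39
since m = R²·5 − (-39)²:  R² = (1521 + -1276) / 5 = 49
R = √49 = 7  ⇒  r_B = 7 − 5 = 2

rB=2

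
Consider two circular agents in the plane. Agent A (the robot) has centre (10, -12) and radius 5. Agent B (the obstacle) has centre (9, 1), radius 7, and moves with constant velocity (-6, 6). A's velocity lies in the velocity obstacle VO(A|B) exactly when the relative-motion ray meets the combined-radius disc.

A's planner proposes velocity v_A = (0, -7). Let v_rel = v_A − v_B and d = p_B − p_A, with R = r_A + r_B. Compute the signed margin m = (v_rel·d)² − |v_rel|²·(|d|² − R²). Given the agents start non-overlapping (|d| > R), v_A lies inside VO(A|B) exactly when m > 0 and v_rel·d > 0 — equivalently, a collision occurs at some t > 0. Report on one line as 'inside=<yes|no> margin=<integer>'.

d = (-1, 13),  |d|² = 170;  R = 5+7 = 12,  c = 170−12² = 26
v_rel = (6, -13),  |v_rel|² = 205;  v_rel·d = (6)·(-1) + (-13)·(13) = -175
205·t² + 350·t + 26 = 0  ⇒  m = (-175)² − 205·26 = 25295
m = 25295 > 0,  v_rel·d = -175 < 0  ⇒  outside

inside=no margin=25295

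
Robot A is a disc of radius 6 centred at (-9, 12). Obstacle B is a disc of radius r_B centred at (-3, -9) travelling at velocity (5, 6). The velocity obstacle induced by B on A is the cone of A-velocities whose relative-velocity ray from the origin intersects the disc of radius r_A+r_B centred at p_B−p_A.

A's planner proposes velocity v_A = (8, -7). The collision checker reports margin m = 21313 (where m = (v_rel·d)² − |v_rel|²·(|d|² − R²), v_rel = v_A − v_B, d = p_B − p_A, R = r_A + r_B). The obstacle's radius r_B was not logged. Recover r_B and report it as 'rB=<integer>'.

m = 21313
d = (6, -21);  v_rel = (3, -13),  |v_rel|² = 178
v_rel×d = (3)·(-21) − (-13)·(6) = 15
since m = R²·178 − 15²:  R² = (225 + 21313) / 178 = 121
R = √121 = 11  ⇒  r_B = 11 − 6 = 5

rB=5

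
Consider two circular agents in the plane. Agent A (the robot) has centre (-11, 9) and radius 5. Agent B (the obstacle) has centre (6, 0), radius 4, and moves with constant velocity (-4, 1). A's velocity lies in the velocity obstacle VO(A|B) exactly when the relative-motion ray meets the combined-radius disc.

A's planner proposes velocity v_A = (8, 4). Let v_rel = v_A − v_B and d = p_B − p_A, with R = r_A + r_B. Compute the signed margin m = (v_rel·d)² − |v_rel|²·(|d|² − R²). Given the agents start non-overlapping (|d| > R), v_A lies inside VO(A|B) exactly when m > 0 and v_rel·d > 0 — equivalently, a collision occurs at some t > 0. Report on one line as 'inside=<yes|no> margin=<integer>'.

d = (17, -9),  |d|² = 370;  R = 5+4 = 9,  c = 370−9² = 289
v_rel = (12, 3),  |v_rel|² = 153;  v_rel·d = (12)·(17) + (3)·(-9) = 177
153·t² − 354·t + 289 = 0  ⇒  m = 177² − 153·289 = -12888
m = -12888 < 0,  v_rel·d = 177 > 0  ⇒  outside

inside=no margin=-12888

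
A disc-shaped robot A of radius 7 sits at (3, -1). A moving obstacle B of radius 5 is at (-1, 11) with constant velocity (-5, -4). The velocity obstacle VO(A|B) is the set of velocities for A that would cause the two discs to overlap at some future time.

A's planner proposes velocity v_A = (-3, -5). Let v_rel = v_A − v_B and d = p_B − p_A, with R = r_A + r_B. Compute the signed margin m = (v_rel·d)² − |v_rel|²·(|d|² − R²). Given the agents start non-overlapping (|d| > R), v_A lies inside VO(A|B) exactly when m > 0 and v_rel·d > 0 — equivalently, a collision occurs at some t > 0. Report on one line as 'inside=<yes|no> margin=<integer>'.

d = (-4, 12),  |d|² = 160;  R = 7+5 = 12,  c = 160−12² = 16
v_rel = (2, -1),  |v_rel|² = 5;  v_rel·d = (2)·(-4) + (-1)·(12) = -20
5·t² + 40·t + 16 = 0  ⇒  m = (-20)² − 5·16 = 320
m = 320 > 0,  v_rel·d = -20 < 0  ⇒  outside

inside=no margin=320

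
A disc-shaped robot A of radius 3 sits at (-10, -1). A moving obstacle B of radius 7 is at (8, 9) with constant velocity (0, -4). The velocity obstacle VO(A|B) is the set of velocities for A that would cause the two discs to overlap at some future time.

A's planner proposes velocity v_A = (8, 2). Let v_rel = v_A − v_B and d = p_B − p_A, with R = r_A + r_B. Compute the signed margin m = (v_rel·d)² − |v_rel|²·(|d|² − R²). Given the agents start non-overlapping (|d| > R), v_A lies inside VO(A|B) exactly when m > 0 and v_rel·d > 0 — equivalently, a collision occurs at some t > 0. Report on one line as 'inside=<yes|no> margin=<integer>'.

d = (18, 10),  |d|² = 424;  R = 3+7 = 10,  c = 424−10² = 324
v_rel = (8, 6),  |v_rel|² = 100;  v_rel·d = (8)·(18) + (6)·(10) = 204
100·t² − 408·t + 324 = 0  ⇒  m = 204² − 100·324 = 9216
m = 9216 > 0,  v_rel·d = 204 > 0  ⇒  inside

inside=yes margin=9216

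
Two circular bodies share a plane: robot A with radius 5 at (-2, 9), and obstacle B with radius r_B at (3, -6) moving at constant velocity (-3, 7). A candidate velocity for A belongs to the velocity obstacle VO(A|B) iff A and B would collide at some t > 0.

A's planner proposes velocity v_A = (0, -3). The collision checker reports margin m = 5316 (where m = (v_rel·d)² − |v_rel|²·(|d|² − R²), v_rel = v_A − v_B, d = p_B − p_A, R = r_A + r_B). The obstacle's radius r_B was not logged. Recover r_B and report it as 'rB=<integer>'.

m = 5316
d = (5, -15);  v_rel = (3, -10),  |v_rel|² = 109
v_rel×d = (3)·(-15) − (-10)·(5) = 5
since m = R²·109 − 5²:  R² = (25 + 5316) / 109 = 49
R = √49 = 7  ⇒  r_B = 7 − 5 = 2

rB=2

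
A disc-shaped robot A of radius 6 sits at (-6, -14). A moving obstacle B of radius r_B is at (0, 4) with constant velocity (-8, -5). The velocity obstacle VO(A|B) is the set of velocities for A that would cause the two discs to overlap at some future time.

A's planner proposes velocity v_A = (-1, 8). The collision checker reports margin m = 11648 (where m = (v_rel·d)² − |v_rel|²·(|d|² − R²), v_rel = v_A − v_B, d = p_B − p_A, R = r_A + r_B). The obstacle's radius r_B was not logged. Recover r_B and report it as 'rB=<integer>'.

m = 11648
d = (6, 18);  v_rel = (7, 13),  |v_rel|² = 218
v_rel×d = (7)·(18) − (13)·(6) = 48
since m = R²·218 − 48²:  R² = (2304 + 11648) / 218 = 64
R = √64 = 8  ⇒  r_B = 8 − 6 = 2

rB=2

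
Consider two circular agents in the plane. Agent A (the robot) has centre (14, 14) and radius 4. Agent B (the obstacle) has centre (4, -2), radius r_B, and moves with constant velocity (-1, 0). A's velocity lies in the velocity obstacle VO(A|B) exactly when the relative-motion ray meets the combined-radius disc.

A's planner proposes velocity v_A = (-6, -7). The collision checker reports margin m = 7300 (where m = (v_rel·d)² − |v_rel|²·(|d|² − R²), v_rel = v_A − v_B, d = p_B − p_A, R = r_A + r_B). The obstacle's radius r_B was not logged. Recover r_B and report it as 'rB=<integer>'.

m = 7300
d = (-10, -16);  v_rel = (-5, -7),  |v_rel|² = 74
v_rel×d = (-5)·(-16) − (-7)·(-10) = 10
since m = R²·74 − 10²:  R² = (100 + 7300) / 74 = 100
R = √100 = 10  ⇒  r_B = 10 − 4 = 6

rB=6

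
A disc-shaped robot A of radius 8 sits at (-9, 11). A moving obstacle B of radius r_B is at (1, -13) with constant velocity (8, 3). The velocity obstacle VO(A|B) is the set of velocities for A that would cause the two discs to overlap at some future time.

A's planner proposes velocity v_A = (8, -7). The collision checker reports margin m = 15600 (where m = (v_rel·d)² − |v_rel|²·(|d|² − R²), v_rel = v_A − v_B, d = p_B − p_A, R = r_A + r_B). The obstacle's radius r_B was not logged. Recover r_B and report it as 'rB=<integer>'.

m = 15600
d = (10, -24);  v_rel = (0, -10),  |v_rel|² = 100
v_rel×d = (0)·(-24) − (-10)·(10) = 100
since m = R²·100 − 100²:  R² = (10000 + 15600) / 100 = 256
R = √256 = 16  ⇒  r_B = 16 − 8 = 8

rB=8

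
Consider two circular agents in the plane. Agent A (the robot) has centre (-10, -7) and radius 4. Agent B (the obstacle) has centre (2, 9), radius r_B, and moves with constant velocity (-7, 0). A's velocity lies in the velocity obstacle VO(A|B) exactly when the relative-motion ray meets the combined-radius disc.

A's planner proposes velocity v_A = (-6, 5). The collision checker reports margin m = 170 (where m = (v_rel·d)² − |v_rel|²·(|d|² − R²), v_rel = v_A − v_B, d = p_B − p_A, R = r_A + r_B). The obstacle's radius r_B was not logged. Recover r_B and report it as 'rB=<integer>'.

m = 170
d = (12, 16);  v_rel = (1, 5),  |v_rel|² = 26
v_rel×d = (1)·(16) − (5)·(12) = -44
since m = R²·26 − (-44)²:  R² = (1936 + 170) / 26 = 81
R = √81 = 9  ⇒  r_B = 9 − 4 = 5

rB=5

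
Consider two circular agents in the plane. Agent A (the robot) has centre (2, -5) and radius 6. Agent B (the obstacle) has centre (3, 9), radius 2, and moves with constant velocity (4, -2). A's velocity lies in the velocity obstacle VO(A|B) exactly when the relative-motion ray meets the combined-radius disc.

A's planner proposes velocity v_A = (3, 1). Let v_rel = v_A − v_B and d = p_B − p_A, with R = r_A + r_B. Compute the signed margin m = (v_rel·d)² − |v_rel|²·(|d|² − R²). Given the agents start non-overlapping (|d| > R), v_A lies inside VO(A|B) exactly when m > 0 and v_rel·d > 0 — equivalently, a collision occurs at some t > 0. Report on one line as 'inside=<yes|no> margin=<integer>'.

d = (1, 14),  |d|² = 197;  R = 6+2 = 8,  c = 197−8² = 133
v_rel = (-1, 3),  |v_rel|² = 10;  v_rel·d = (-1)·(1) + (3)·(14) = 41
10·t² − 82·t + 133 = 0  ⇒  m = 41² − 10·133 = 351
m = 351 > 0,  v_rel·d = 41 > 0  ⇒  inside

inside=yes margin=351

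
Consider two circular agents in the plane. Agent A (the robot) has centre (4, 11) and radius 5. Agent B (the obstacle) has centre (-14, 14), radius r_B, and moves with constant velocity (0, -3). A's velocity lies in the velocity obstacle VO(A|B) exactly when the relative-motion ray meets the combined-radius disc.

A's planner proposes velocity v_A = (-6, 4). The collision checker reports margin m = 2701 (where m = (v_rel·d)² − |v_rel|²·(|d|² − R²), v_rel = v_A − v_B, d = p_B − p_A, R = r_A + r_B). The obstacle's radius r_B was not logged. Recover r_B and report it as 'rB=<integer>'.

m = 2701
d = (-18, 3);  v_rel = (-6, 7),  |v_rel|² = 85
v_rel×d = (-6)·(3) − (7)·(-18) = 108
since m = R²·85 − 108²:  R² = (11664 + 2701) / 85 = 169
R = √169 = 13  ⇒  r_B = 13 − 5 = 8

rB=8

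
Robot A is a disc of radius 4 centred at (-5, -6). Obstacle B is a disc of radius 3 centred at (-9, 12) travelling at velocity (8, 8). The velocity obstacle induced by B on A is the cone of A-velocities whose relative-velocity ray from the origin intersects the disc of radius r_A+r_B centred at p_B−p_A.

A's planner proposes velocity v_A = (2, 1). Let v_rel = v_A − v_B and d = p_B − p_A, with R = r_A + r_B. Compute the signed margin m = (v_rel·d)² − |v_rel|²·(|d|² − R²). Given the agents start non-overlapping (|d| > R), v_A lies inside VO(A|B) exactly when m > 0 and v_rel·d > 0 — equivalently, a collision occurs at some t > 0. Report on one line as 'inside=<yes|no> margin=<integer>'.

d = (-4, 18),  |d|² = 340;  R = 4+3 = 7,  c = 340−7² = 291
v_rel = (-6, -7),  |v_rel|² = 85;  v_rel·d = (-6)·(-4) + (-7)·(18) = -102
85·t² + 204·t + 291 = 0  ⇒  m = (-102)² − 85·291 = -14331
m = -14331 < 0,  v_rel·d = -102 < 0  ⇒  outside

inside=no margin=-14331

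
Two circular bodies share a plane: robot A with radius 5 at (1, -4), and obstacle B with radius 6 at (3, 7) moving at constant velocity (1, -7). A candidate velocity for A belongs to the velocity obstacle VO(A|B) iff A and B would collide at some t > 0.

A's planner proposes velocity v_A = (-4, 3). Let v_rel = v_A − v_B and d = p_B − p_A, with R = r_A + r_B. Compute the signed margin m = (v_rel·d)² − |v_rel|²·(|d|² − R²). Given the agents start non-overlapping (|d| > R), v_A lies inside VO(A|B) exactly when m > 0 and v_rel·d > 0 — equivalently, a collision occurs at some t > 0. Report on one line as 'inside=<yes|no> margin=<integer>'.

d = (2, 11),  |d|² = 125;  R = 5+6 = 11,  c = 125−11² = 4
v_rel = (-5, 10),  |v_rel|² = 125;  v_rel·d = (-5)·(2) + (10)·(11) = 100
125·t² − 200·t + 4 = 0  ⇒  m = 100² − 125·4 = 9500
m = 9500 > 0,  v_rel·d = 100 > 0  ⇒  inside

inside=yes margin=9500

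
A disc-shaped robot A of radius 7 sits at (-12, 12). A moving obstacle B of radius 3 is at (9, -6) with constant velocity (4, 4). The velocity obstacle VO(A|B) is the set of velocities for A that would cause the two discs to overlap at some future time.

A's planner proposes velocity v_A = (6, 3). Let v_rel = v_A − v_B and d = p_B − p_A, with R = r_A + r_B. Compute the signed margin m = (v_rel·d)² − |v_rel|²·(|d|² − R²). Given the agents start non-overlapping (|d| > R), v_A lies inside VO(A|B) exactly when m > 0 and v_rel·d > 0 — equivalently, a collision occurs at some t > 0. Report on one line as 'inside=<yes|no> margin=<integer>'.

d = (21, -18),  |d|² = 765;  R = 7+3 = 10,  c = 765−10² = 665
v_rel = (2, -1),  |v_rel|² = 5;  v_rel·d = (2)·(21) + (-1)·(-18) = 60
5·t² − 120·t + 665 = 0  ⇒  m = 60² − 5·665 = 275
m = 275 > 0,  v_rel·d = 60 > 0  ⇒  inside

inside=yes margin=275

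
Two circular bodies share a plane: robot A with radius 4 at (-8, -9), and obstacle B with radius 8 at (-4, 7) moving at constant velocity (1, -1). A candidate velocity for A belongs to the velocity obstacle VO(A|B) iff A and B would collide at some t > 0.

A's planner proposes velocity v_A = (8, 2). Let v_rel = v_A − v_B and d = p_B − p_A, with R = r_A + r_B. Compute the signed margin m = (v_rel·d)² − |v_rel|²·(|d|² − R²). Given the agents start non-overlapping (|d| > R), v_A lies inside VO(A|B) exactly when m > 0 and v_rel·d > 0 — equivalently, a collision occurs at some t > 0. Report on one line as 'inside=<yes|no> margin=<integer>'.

d = (4, 16),  |d|² = 272;  R = 4+8 = 12,  c = 272−12² = 128
v_rel = (7, 3),  |v_rel|² = 58;  v_rel·d = (7)·(4) + (3)·(16) = 76
58·t² − 152·t + 128 = 0  ⇒  m = 76² − 58·128 = -1648
m = -1648 < 0,  v_rel·d = 76 > 0  ⇒  outside

inside=no margin=-1648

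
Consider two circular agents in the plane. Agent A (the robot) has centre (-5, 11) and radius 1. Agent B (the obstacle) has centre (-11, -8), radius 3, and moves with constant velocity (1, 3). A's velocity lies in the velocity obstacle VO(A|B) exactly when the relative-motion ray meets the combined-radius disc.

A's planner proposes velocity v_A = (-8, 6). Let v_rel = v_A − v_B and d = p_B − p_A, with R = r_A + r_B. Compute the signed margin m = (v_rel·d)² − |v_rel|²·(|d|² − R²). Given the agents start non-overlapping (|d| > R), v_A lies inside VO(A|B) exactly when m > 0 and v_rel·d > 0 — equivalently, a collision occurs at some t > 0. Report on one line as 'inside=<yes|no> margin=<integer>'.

d = (-6, -19),  |d|² = 397;  R = 1+3 = 4,  c = 397−4² = 381
v_rel = (-9, 3),  |v_rel|² = 90;  v_rel·d = (-9)·(-6) + (3)·(-19) = -3
90·t² + 6·t + 381 = 0  ⇒  m = (-3)² − 90·381 = -34281
m = -34281 < 0,  v_rel·d = -3 < 0  ⇒  outside

inside=no margin=-34281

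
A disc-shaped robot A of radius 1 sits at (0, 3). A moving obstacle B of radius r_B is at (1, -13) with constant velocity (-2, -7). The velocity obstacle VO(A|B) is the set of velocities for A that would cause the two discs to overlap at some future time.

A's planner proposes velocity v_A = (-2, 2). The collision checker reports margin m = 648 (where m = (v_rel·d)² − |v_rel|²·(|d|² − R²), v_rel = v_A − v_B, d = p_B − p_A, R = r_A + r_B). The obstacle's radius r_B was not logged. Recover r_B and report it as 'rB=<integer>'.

m = 648
d = (1, -16);  v_rel = (0, 9),  |v_rel|² = 81
v_rel×d = (0)·(-16) − (9)·(1) = -9
since m = R²·81 − (-9)²:  R² = (81 + 648) / 81 = 9
R = √9 = 3  ⇒  r_B = 3 − 1 = 2

rB=2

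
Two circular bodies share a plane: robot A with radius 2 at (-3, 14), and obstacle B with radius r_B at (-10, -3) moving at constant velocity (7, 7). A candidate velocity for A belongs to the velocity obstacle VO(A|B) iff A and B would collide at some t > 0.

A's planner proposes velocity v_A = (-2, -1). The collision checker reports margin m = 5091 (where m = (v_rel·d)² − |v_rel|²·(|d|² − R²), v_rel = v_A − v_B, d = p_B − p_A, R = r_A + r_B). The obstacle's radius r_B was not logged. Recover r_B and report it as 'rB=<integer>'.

m = 5091
d = (-7, -17);  v_rel = (-9, -8),  |v_rel|² = 145
v_rel×d = (-9)·(-17) − (-8)·(-7) = 97
since m = R²·145 − 97²:  R² = (9409 + 5091) / 145 = 100
R = √100 = 10  ⇒  r_B = 10 − 2 = 8

rB=8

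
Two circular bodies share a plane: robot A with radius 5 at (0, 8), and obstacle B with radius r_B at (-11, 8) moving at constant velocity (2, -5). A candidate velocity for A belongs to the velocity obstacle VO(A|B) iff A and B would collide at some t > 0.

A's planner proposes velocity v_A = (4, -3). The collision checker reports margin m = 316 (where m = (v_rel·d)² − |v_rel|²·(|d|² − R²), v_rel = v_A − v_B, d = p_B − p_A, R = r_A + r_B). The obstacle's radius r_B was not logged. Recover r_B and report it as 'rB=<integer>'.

m = 316
d = (-11, 0);  v_rel = (2, 2),  |v_rel|² = 8
v_rel×d = (2)·(0) − (2)·(-11) = 22
since m = R²·8 − 22²:  R² = (484 + 316) / 8 = 100
R = √100 = 10  ⇒  r_B = 10 − 5 = 5

rB=5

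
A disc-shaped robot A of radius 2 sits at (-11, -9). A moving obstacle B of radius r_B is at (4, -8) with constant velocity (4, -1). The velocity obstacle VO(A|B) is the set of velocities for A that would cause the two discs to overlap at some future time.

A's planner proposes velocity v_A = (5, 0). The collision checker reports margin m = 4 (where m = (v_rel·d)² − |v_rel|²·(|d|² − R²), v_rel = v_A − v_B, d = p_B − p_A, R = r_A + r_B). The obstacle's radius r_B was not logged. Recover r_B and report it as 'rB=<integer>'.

m = 4
d = (15, 1);  v_rel = (1, 1),  |v_rel|² = 2
v_rel×d = (1)·(1) − (1)·(15) = -14
since m = R²·2 − (-14)²:  R² = (196 + 4) / 2 = 100
R = √100 = 10  ⇒  r_B = 10 − 2 = 8

rB=8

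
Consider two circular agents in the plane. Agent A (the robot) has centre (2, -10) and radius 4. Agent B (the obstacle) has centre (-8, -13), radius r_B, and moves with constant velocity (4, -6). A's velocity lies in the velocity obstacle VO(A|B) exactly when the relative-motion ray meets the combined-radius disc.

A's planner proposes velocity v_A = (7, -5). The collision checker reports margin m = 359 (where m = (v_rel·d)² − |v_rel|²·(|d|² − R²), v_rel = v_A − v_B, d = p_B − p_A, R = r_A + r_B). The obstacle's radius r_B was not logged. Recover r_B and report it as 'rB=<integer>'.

m = 359
d = (-10, -3);  v_rel = (3, 1),  |v_rel|² = 10
v_rel×d = (3)·(-3) − (1)·(-10) = 1
since m = R²·10 − 1²:  R² = (1 + 359) / 10 = 36
R = √36 = 6  ⇒  r_B = 6 − 4 = 2

rB=2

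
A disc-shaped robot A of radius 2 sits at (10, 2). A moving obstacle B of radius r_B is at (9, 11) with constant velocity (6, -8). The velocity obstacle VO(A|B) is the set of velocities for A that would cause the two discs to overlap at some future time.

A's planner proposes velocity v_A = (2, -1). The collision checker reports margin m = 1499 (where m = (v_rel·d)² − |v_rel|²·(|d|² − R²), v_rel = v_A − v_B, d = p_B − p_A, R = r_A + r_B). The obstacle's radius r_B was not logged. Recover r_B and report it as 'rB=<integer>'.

m = 1499
d = (-1, 9);  v_rel = (-4, 7),  |v_rel|² = 65
v_rel×d = (-4)·(9) − (7)·(-1) = -29
since m = R²·65 − (-29)²:  R² = (841 + 1499) / 65 = 36
R = √36 = 6  ⇒  r_B = 6 − 2 = 4

rB=4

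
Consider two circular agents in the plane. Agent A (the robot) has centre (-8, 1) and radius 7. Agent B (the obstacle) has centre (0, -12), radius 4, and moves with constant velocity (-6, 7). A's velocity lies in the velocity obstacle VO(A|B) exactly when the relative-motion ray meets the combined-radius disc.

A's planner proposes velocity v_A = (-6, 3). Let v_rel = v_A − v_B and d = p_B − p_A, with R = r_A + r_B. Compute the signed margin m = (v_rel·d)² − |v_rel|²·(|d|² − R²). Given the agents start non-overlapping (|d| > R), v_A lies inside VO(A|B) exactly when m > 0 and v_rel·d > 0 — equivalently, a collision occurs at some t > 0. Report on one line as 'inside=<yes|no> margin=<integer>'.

d = (8, -13),  |d|² = 233;  R = 7+4 = 11,  c = 233−11² = 112
v_rel = (0, -4),  |v_rel|² = 16;  v_rel·d = (0)·(8) + (-4)·(-13) = 52
16·t² − 104·t + 112 = 0  ⇒  m = 52² − 16·112 = 912
m = 912 > 0,  v_rel·d = 52 > 0  ⇒  inside

inside=yes margin=912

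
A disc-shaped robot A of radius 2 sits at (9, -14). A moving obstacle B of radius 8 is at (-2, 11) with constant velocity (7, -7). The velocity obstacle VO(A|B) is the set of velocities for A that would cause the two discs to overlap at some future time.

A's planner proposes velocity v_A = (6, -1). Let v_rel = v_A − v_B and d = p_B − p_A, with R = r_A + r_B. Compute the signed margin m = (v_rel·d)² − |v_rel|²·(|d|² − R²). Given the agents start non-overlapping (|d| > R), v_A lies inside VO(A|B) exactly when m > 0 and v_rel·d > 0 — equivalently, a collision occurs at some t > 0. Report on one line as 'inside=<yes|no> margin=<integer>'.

d = (-11, 25),  |d|² = 746;  R = 2+8 = 10,  c = 746−10² = 646
v_rel = (-1, 6),  |v_rel|² = 37;  v_rel·d = (-1)·(-11) + (6)·(25) = 161
37·t² − 322·t + 646 = 0  ⇒  m = 161² − 37·646 = 2019
m = 2019 > 0,  v_rel·d = 161 > 0  ⇒  inside

inside=yes margin=2019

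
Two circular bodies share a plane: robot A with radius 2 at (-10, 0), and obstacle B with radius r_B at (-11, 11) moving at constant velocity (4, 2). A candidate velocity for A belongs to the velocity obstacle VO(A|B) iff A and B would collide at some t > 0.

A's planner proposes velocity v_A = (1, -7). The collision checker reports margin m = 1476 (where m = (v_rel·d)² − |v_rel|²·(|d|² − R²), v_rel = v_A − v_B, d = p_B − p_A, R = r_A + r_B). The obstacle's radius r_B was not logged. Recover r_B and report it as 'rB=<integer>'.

m = 1476
d = (-1, 11);  v_rel = (-3, -9),  |v_rel|² = 90
v_rel×d = (-3)·(11) − (-9)·(-1) = -42
since m = R²·90 − (-42)²:  R² = (1764 + 1476) / 90 = 36
R = √36 = 6  ⇒  r_B = 6 − 2 = 4

rB=4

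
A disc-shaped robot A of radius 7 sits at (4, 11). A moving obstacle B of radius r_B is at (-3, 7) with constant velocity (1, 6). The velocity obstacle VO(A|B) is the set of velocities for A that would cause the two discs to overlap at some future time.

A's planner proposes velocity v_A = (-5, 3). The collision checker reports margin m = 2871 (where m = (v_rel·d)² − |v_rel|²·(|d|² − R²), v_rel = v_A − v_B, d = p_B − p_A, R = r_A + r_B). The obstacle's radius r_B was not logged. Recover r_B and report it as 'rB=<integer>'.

m = 2871
d = (-7, -4);  v_rel = (-6, -3),  |v_rel|² = 45
v_rel×d = (-6)·(-4) − (-3)·(-7) = 3
since m = R²·45 − 3²:  R² = (9 + 2871) / 45 = 64
R = √64 = 8  ⇒  r_B = 8 − 7 = 1

rB=1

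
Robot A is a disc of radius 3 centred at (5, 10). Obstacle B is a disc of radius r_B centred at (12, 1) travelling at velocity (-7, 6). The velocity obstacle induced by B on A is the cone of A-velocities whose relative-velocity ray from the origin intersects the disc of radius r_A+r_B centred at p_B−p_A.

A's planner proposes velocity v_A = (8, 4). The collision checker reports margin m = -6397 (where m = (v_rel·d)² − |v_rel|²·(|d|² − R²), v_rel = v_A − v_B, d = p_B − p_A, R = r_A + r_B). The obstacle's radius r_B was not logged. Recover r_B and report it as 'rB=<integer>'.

m = -6397
d = (7, -9);  v_rel = (15, -2),  |v_rel|² = 229
v_rel×d = (15)·(-9) − (-2)·(7) = -121
since m = R²·229 − (-121)²:  R² = (14641 + -6397) / 229 = 36
R = √36 = 6  ⇒  r_B = 6 − 3 = 3

rB=3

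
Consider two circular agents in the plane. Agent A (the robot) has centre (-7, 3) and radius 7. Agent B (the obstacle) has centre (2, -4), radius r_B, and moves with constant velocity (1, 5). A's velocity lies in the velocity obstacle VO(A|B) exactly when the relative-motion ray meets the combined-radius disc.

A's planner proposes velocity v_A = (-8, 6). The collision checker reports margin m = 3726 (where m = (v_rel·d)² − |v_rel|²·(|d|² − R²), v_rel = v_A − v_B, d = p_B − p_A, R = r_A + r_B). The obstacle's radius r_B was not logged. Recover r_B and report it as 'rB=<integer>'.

m = 3726
d = (9, -7);  v_rel = (-9, 1),  |v_rel|² = 82
v_rel×d = (-9)·(-7) − (1)·(9) = 54
since m = R²·82 − 54²:  R² = (2916 + 3726) / 82 = 81
R = √81 = 9  ⇒  r_B = 9 − 7 = 2

rB=2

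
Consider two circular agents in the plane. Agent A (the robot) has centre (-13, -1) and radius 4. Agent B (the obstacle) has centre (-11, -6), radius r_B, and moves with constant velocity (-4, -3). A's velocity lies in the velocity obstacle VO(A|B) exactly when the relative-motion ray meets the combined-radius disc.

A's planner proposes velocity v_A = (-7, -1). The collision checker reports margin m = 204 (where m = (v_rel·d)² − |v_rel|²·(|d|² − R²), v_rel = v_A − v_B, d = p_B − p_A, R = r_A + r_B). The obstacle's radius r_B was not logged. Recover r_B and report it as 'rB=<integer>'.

m = 204
d = (2, -5);  v_rel = (-3, 2),  |v_rel|² = 13
v_rel×d = (-3)·(-5) − (2)·(2) = 11
since m = R²·13 − 11²:  R² = (121 + 204) / 13 = 25
R = √25 = 5  ⇒  r_B = 5 − 4 = 1

rB=1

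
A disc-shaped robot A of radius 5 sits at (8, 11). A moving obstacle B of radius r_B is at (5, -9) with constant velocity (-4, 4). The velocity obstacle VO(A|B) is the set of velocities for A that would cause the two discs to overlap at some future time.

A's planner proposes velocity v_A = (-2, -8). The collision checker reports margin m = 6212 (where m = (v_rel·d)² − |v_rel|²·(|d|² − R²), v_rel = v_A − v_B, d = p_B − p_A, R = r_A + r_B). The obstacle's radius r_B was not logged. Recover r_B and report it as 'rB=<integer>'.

m = 6212
d = (-3, -20);  v_rel = (2, -12),  |v_rel|² = 148
v_rel×d = (2)·(-20) − (-12)·(-3) = -76
since m = R²·148 − (-76)²:  R² = (5776 + 6212) / 148 = 81
R = √81 = 9  ⇒  r_B = 9 − 5 = 4

rB=4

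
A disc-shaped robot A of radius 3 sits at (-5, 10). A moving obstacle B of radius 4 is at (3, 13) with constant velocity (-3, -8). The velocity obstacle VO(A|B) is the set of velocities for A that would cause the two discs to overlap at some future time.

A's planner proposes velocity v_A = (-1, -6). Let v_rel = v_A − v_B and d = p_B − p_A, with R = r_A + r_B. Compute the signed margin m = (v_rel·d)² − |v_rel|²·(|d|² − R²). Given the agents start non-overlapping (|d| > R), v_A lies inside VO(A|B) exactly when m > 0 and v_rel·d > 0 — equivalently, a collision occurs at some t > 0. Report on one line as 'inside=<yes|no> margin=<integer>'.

d = (8, 3),  |d|² = 73;  R = 3+4 = 7,  c = 73−7² = 24
v_rel = (2, 2),  |v_rel|² = 8;  v_rel·d = (2)·(8) + (2)·(3) = 22
8·t² − 44·t + 24 = 0  ⇒  m = 22² − 8·24 = 292
m = 292 > 0,  v_rel·d = 22 > 0  ⇒  inside

inside=yes margin=292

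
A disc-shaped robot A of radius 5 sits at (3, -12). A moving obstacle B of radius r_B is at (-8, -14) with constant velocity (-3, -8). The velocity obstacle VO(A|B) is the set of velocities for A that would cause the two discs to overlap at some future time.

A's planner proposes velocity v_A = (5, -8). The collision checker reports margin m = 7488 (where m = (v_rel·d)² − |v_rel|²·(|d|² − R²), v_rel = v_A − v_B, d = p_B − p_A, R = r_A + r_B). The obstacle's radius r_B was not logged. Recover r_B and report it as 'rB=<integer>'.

m = 7488
d = (-11, -2);  v_rel = (8, 0),  |v_rel|² = 64
v_rel×d = (8)·(-2) − (0)·(-11) = -16
since m = R²·64 − (-16)²:  R² = (256 + 7488) / 64 = 121
R = √121 = 11  ⇒  r_B = 11 − 5 = 6

rB=6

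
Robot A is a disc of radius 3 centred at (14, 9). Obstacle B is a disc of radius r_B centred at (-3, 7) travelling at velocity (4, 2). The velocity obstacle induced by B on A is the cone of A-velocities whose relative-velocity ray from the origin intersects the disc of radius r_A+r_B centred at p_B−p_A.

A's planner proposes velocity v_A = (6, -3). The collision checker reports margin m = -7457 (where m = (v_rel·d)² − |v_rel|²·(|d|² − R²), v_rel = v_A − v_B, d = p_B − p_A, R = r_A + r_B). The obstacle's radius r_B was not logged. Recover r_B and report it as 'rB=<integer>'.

m = -7457
d = (-17, -2);  v_rel = (2, -5),  |v_rel|² = 29
v_rel×d = (2)·(-2) − (-5)·(-17) = -89
since m = R²·29 − (-89)²:  R² = (7921 + -7457) / 29 = 16
R = √16 = 4  ⇒  r_B = 4 − 3 = 1

rB=1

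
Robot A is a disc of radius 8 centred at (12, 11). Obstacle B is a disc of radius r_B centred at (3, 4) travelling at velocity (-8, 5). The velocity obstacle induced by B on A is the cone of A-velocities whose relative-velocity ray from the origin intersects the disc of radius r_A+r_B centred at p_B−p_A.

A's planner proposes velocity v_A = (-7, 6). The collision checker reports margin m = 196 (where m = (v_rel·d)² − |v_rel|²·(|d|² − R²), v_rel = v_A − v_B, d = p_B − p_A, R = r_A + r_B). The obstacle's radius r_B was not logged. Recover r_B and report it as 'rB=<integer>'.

m = 196
d = (-9, -7);  v_rel = (1, 1),  |v_rel|² = 2
v_rel×d = (1)·(-7) − (1)·(-9) = 2
since m = R²·2 − 2²:  R² = (4 + 196) / 2 = 100
R = √100 = 10  ⇒  r_B = 10 − 8 = 2

rB=2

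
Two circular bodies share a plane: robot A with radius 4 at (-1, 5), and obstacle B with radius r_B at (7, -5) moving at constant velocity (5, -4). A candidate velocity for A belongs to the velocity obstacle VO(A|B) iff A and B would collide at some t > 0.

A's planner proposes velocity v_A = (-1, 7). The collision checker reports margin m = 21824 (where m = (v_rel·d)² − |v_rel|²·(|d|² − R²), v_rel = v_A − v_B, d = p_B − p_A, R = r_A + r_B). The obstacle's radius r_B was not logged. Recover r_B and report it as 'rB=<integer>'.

m = 21824
d = (8, -10);  v_rel = (-6, 11),  |v_rel|² = 157
v_rel×d = (-6)·(-10) − (11)·(8) = -28
since m = R²·157 − (-28)²:  R² = (784 + 21824) / 157 = 144
R = √144 = 12  ⇒  r_B = 12 − 4 = 8

rB=8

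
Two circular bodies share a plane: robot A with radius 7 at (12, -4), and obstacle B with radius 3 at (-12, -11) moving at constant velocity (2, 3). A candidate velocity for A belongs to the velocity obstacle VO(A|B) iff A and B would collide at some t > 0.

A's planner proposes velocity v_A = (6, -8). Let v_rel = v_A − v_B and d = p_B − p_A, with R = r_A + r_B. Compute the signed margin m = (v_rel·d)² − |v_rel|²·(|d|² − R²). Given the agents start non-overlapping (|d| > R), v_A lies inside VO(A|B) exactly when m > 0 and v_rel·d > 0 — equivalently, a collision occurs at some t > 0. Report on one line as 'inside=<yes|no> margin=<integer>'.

d = (-24, -7),  |d|² = 625;  R = 7+3 = 10,  c = 625−10² = 525
v_rel = (4, -11),  |v_rel|² = 137;  v_rel·d = (4)·(-24) + (-11)·(-7) = -19
137·t² + 38·t + 525 = 0  ⇒  m = (-19)² − 137·525 = -71564
m = -71564 < 0,  v_rel·d = -19 < 0  ⇒  outside

inside=no margin=-71564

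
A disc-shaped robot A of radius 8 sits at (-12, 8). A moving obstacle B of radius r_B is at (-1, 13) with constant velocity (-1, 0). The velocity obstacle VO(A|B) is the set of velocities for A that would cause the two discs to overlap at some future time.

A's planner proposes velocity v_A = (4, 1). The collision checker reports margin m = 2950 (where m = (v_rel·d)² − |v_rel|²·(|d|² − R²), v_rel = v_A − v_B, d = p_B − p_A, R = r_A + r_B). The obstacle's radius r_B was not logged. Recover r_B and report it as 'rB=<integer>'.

m = 2950
d = (11, 5);  v_rel = (5, 1),  |v_rel|² = 26
v_rel×d = (5)·(5) − (1)·(11) = 14
since m = R²·26 − 14²:  R² = (196 + 2950) / 26 = 121
R = √121 = 11  ⇒  r_B = 11 − 8 = 3

rB=3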